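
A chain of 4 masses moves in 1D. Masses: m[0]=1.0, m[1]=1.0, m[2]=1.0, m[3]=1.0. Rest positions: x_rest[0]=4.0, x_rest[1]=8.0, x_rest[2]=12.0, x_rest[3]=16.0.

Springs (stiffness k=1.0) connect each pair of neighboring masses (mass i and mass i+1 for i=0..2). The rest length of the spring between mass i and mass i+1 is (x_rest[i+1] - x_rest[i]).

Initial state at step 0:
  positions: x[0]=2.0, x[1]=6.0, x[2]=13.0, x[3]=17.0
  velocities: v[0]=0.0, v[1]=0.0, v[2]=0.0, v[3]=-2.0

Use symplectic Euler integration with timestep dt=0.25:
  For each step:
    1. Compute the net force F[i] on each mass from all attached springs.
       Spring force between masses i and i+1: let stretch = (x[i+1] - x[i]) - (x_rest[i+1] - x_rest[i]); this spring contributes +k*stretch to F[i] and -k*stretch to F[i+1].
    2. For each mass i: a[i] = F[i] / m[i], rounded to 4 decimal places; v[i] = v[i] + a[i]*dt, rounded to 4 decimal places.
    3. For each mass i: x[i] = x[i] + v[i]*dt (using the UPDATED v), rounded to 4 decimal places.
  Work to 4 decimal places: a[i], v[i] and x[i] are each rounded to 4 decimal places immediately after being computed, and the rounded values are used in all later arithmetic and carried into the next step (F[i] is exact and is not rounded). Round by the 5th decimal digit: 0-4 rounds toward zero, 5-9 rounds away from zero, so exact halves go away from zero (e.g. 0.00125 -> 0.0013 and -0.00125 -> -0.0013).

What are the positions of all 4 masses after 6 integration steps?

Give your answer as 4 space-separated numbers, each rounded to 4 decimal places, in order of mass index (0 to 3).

Answer: 2.5978 7.9366 10.1716 14.2943

Derivation:
Step 0: x=[2.0000 6.0000 13.0000 17.0000] v=[0.0000 0.0000 0.0000 -2.0000]
Step 1: x=[2.0000 6.1875 12.8125 16.5000] v=[0.0000 0.7500 -0.7500 -2.0000]
Step 2: x=[2.0117 6.5274 12.4414 16.0195] v=[0.0469 1.3594 -1.4844 -1.9219]
Step 3: x=[2.0557 6.9547 11.9243 15.5654] v=[0.1758 1.7090 -2.0684 -1.8164]
Step 4: x=[2.1559 7.3864 11.3242 15.1337] v=[0.4006 1.7267 -2.4005 -1.7267]
Step 5: x=[2.3330 7.7373 10.7161 14.7139] v=[0.7082 1.4035 -2.4326 -1.6791]
Step 6: x=[2.5978 7.9366 10.1716 14.2943] v=[1.0593 0.7971 -2.1779 -1.6786]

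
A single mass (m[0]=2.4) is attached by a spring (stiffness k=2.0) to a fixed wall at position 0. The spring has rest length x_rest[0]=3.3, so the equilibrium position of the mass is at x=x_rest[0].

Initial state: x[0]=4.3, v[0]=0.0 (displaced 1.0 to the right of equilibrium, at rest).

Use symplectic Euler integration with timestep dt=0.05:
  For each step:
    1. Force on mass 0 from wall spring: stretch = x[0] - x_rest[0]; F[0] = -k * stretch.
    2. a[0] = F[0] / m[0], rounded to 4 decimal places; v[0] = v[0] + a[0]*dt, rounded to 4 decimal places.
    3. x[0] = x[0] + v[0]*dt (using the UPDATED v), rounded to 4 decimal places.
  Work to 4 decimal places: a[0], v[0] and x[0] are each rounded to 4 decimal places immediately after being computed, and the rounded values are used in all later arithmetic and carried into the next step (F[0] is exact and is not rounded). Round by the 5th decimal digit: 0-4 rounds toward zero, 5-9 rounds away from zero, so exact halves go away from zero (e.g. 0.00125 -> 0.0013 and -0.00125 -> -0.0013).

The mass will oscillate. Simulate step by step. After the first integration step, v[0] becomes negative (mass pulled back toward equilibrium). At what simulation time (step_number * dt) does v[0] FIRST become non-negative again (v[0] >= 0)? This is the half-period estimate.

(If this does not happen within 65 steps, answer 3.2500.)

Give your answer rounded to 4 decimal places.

Step 0: x=[4.3000] v=[0.0000]
Step 1: x=[4.2979] v=[-0.0417]
Step 2: x=[4.2937] v=[-0.0833]
Step 3: x=[4.2875] v=[-0.1247]
Step 4: x=[4.2792] v=[-0.1658]
Step 5: x=[4.2689] v=[-0.2066]
Step 6: x=[4.2566] v=[-0.2470]
Step 7: x=[4.2423] v=[-0.2869]
Step 8: x=[4.2260] v=[-0.3262]
Step 9: x=[4.2078] v=[-0.3648]
Step 10: x=[4.1877] v=[-0.4026]
Step 11: x=[4.1657] v=[-0.4396]
Step 12: x=[4.1419] v=[-0.4757]
Step 13: x=[4.1164] v=[-0.5108]
Step 14: x=[4.0892] v=[-0.5448]
Step 15: x=[4.0603] v=[-0.5777]
Step 16: x=[4.0298] v=[-0.6094]
Step 17: x=[3.9978] v=[-0.6398]
Step 18: x=[3.9644] v=[-0.6689]
Step 19: x=[3.9296] v=[-0.6966]
Step 20: x=[3.8935] v=[-0.7228]
Step 21: x=[3.8561] v=[-0.7475]
Step 22: x=[3.8176] v=[-0.7707]
Step 23: x=[3.7780] v=[-0.7923]
Step 24: x=[3.7374] v=[-0.8122]
Step 25: x=[3.6959] v=[-0.8304]
Step 26: x=[3.6536] v=[-0.8469]
Step 27: x=[3.6105] v=[-0.8616]
Step 28: x=[3.5668] v=[-0.8745]
Step 29: x=[3.5225] v=[-0.8856]
Step 30: x=[3.4778] v=[-0.8949]
Step 31: x=[3.4327] v=[-0.9023]
Step 32: x=[3.3873] v=[-0.9078]
Step 33: x=[3.3417] v=[-0.9114]
Step 34: x=[3.2960] v=[-0.9131]
Step 35: x=[3.2504] v=[-0.9129]
Step 36: x=[3.2049] v=[-0.9108]
Step 37: x=[3.1596] v=[-0.9068]
Step 38: x=[3.1146] v=[-0.9010]
Step 39: x=[3.0699] v=[-0.8933]
Step 40: x=[3.0257] v=[-0.8837]
Step 41: x=[2.9821] v=[-0.8723]
Step 42: x=[2.9391] v=[-0.8591]
Step 43: x=[2.8969] v=[-0.8441]
Step 44: x=[2.8555] v=[-0.8273]
Step 45: x=[2.8151] v=[-0.8088]
Step 46: x=[2.7757] v=[-0.7886]
Step 47: x=[2.7374] v=[-0.7668]
Step 48: x=[2.7002] v=[-0.7434]
Step 49: x=[2.6643] v=[-0.7184]
Step 50: x=[2.6297] v=[-0.6919]
Step 51: x=[2.5965] v=[-0.6640]
Step 52: x=[2.5648] v=[-0.6347]
Step 53: x=[2.5346] v=[-0.6041]
Step 54: x=[2.5060] v=[-0.5722]
Step 55: x=[2.4790] v=[-0.5391]
Step 56: x=[2.4538] v=[-0.5049]
Step 57: x=[2.4303] v=[-0.4696]
Step 58: x=[2.4086] v=[-0.4334]
Step 59: x=[2.3888] v=[-0.3963]
Step 60: x=[2.3709] v=[-0.3583]
Step 61: x=[2.3549] v=[-0.3196]
Step 62: x=[2.3409] v=[-0.2802]
Step 63: x=[2.3289] v=[-0.2402]
Step 64: x=[2.3189] v=[-0.1997]
Step 65: x=[2.3110] v=[-0.1588]
v[0] did not become non-negative within 65 steps; using fallback time=3.2500

Answer: 3.2500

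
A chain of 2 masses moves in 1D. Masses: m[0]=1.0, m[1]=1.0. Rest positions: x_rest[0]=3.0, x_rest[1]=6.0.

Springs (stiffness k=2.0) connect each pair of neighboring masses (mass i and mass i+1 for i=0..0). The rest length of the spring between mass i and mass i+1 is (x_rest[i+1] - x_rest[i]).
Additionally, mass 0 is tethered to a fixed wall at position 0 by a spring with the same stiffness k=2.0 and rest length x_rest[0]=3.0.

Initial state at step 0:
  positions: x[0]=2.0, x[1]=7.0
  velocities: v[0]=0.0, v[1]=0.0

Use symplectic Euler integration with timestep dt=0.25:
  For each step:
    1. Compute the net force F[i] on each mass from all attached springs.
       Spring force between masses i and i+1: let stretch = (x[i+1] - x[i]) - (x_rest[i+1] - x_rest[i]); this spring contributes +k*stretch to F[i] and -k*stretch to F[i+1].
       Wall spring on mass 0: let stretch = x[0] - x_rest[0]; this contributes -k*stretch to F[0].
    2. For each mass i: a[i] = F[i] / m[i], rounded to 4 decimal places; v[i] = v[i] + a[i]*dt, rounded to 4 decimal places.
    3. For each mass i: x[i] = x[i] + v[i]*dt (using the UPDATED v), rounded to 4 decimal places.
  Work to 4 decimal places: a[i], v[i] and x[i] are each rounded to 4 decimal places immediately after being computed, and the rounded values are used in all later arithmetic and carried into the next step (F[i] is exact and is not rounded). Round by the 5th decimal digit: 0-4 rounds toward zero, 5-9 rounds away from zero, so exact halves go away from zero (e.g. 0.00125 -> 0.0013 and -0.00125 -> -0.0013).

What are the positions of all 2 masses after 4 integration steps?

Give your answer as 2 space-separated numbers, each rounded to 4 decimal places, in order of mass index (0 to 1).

Answer: 4.1487 5.5024

Derivation:
Step 0: x=[2.0000 7.0000] v=[0.0000 0.0000]
Step 1: x=[2.3750 6.7500] v=[1.5000 -1.0000]
Step 2: x=[3.0000 6.3281] v=[2.5000 -1.6875]
Step 3: x=[3.6660 5.8652] v=[2.6641 -1.8516]
Step 4: x=[4.1487 5.5024] v=[1.9307 -1.4512]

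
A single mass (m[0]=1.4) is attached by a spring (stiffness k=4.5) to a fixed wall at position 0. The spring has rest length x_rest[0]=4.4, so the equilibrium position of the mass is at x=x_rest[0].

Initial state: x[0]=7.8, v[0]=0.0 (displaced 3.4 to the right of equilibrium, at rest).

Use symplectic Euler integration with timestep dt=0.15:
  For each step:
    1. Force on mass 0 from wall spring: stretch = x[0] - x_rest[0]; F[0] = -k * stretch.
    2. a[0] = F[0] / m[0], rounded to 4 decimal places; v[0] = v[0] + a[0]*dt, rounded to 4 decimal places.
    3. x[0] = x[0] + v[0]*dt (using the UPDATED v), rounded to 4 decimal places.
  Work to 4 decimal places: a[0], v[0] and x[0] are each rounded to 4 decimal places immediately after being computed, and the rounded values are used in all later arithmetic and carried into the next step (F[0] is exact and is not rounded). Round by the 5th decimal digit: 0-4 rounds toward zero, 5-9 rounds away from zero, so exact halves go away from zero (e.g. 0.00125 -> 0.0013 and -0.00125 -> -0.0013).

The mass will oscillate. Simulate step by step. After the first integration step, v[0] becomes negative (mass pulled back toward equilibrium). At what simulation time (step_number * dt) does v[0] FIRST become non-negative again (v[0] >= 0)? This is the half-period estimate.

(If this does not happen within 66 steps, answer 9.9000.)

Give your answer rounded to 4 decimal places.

Answer: 1.8000

Derivation:
Step 0: x=[7.8000] v=[0.0000]
Step 1: x=[7.5541] v=[-1.6393]
Step 2: x=[7.0801] v=[-3.1600]
Step 3: x=[6.4123] v=[-4.4522]
Step 4: x=[5.5989] v=[-5.4224]
Step 5: x=[4.6988] v=[-6.0004]
Step 6: x=[3.7771] v=[-6.1445]
Step 7: x=[2.9005] v=[-5.8442]
Step 8: x=[2.1323] v=[-5.1212]
Step 9: x=[1.5281] v=[-4.0279]
Step 10: x=[1.1316] v=[-2.6432]
Step 11: x=[0.9715] v=[-1.0674]
Step 12: x=[1.0593] v=[0.5856]
First v>=0 after going negative at step 12, time=1.8000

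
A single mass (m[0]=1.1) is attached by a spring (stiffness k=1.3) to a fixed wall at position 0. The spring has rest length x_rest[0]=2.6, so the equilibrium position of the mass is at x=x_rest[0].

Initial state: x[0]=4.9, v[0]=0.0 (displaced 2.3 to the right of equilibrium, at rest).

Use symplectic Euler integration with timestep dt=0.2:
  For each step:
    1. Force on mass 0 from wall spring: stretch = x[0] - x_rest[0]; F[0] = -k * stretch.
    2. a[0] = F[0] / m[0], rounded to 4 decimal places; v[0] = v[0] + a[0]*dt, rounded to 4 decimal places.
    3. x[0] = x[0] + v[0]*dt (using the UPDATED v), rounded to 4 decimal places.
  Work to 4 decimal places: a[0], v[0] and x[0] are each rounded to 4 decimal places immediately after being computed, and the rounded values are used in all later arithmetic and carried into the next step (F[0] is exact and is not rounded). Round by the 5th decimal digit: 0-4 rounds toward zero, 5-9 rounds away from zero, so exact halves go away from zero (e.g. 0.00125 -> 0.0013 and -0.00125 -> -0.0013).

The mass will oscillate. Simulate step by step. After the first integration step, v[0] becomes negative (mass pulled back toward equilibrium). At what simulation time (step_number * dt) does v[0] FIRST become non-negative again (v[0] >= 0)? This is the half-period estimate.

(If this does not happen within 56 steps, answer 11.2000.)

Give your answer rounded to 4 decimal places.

Step 0: x=[4.9000] v=[0.0000]
Step 1: x=[4.7913] v=[-0.5436]
Step 2: x=[4.5790] v=[-1.0615]
Step 3: x=[4.2731] v=[-1.5293]
Step 4: x=[3.8881] v=[-1.9248]
Step 5: x=[3.4422] v=[-2.2293]
Step 6: x=[2.9565] v=[-2.4284]
Step 7: x=[2.4540] v=[-2.5127]
Step 8: x=[1.9584] v=[-2.4782]
Step 9: x=[1.4931] v=[-2.3265]
Step 10: x=[1.0801] v=[-2.0649]
Step 11: x=[0.7390] v=[-1.7057]
Step 12: x=[0.4858] v=[-1.2658]
Step 13: x=[0.3326] v=[-0.7661]
Step 14: x=[0.2866] v=[-0.2302]
Step 15: x=[0.3499] v=[0.3166]
First v>=0 after going negative at step 15, time=3.0000

Answer: 3.0000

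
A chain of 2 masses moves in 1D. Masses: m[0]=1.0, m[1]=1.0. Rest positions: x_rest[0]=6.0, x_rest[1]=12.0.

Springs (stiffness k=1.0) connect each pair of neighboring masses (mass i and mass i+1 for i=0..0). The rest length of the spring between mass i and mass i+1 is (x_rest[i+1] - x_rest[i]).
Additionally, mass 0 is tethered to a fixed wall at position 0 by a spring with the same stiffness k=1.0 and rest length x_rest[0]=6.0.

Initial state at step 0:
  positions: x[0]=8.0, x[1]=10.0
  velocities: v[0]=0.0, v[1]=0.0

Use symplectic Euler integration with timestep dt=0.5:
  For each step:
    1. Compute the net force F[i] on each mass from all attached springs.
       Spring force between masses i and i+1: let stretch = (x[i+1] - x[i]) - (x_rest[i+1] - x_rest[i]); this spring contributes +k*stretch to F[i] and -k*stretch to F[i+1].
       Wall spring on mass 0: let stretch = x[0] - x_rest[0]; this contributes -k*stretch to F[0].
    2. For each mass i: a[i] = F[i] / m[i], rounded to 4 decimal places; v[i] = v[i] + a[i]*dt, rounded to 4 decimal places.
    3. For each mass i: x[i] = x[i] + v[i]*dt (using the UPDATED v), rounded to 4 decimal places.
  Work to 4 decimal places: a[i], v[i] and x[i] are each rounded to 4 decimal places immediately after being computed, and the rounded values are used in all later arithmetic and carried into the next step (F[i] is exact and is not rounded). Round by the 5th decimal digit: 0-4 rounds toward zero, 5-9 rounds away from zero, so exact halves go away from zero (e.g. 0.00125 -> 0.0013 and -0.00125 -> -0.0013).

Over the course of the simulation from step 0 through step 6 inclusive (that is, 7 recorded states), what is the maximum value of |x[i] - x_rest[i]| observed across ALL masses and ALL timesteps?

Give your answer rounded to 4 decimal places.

Answer: 2.6562

Derivation:
Step 0: x=[8.0000 10.0000] v=[0.0000 0.0000]
Step 1: x=[6.5000 11.0000] v=[-3.0000 2.0000]
Step 2: x=[4.5000 12.3750] v=[-4.0000 2.7500]
Step 3: x=[3.3438 13.2813] v=[-2.3125 1.8125]
Step 4: x=[3.8360 13.2032] v=[0.9844 -0.1563]
Step 5: x=[5.7110 12.2833] v=[3.7500 -1.8399]
Step 6: x=[7.8014 11.2203] v=[4.1807 -2.1261]
Max displacement = 2.6562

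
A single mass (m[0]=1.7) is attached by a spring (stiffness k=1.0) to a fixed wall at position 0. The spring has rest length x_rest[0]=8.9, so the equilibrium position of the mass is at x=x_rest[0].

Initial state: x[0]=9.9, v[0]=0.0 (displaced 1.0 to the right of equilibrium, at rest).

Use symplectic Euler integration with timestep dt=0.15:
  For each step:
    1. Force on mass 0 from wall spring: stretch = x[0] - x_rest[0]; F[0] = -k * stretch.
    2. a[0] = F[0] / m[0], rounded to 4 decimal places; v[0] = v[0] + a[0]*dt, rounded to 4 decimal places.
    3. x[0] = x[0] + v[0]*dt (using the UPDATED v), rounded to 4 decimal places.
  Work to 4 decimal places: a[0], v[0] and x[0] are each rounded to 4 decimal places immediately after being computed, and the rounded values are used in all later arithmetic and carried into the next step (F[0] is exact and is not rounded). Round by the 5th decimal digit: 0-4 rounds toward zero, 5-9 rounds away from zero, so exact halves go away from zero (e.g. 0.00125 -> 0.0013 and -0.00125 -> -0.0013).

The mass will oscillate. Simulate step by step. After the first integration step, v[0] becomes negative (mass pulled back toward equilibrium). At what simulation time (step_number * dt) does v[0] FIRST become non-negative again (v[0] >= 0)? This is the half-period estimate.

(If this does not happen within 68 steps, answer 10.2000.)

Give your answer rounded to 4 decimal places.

Step 0: x=[9.9000] v=[0.0000]
Step 1: x=[9.8868] v=[-0.0882]
Step 2: x=[9.8605] v=[-0.1753]
Step 3: x=[9.8215] v=[-0.2601]
Step 4: x=[9.7703] v=[-0.3414]
Step 5: x=[9.7076] v=[-0.4182]
Step 6: x=[9.6342] v=[-0.4895]
Step 7: x=[9.5511] v=[-0.5543]
Step 8: x=[9.4593] v=[-0.6118]
Step 9: x=[9.3601] v=[-0.6612]
Step 10: x=[9.2548] v=[-0.7018]
Step 11: x=[9.1448] v=[-0.7331]
Step 12: x=[9.0316] v=[-0.7547]
Step 13: x=[8.9167] v=[-0.7663]
Step 14: x=[8.8015] v=[-0.7678]
Step 15: x=[8.6876] v=[-0.7591]
Step 16: x=[8.5765] v=[-0.7404]
Step 17: x=[8.4697] v=[-0.7119]
Step 18: x=[8.3686] v=[-0.6739]
Step 19: x=[8.2746] v=[-0.6270]
Step 20: x=[8.1888] v=[-0.5718]
Step 21: x=[8.1125] v=[-0.5090]
Step 22: x=[8.0466] v=[-0.4395]
Step 23: x=[7.9920] v=[-0.3642]
Step 24: x=[7.9494] v=[-0.2841]
Step 25: x=[7.9194] v=[-0.2002]
Step 26: x=[7.9023] v=[-0.1137]
Step 27: x=[7.8984] v=[-0.0257]
Step 28: x=[7.9078] v=[0.0627]
First v>=0 after going negative at step 28, time=4.2000

Answer: 4.2000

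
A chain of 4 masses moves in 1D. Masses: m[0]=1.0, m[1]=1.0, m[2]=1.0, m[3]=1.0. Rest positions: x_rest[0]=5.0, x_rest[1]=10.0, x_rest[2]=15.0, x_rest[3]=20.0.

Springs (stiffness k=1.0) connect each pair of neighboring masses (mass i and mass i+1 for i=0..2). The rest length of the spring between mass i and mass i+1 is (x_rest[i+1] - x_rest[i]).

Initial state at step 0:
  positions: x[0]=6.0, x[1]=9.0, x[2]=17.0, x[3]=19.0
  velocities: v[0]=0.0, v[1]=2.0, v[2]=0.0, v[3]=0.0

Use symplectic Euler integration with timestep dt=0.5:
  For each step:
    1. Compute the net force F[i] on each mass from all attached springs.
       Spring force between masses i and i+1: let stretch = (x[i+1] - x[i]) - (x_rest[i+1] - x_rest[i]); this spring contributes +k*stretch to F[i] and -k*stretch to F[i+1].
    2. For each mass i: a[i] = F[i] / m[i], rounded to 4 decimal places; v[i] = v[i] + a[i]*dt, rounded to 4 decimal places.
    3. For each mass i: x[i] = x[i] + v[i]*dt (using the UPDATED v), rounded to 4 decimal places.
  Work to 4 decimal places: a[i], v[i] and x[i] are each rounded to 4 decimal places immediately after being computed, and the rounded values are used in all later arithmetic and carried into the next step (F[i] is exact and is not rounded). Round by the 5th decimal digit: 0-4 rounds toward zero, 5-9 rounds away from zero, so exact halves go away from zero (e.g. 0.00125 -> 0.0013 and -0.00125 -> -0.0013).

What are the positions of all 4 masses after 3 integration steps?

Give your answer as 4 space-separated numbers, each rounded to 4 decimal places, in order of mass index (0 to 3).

Step 0: x=[6.0000 9.0000 17.0000 19.0000] v=[0.0000 2.0000 0.0000 0.0000]
Step 1: x=[5.5000 11.2500 15.5000 19.7500] v=[-1.0000 4.5000 -3.0000 1.5000]
Step 2: x=[5.1875 13.1250 14.0000 20.6875] v=[-0.6250 3.7500 -3.0000 1.8750]
Step 3: x=[5.6094 13.2344 13.9531 21.2032] v=[0.8438 0.2188 -0.0938 1.0313]

Answer: 5.6094 13.2344 13.9531 21.2032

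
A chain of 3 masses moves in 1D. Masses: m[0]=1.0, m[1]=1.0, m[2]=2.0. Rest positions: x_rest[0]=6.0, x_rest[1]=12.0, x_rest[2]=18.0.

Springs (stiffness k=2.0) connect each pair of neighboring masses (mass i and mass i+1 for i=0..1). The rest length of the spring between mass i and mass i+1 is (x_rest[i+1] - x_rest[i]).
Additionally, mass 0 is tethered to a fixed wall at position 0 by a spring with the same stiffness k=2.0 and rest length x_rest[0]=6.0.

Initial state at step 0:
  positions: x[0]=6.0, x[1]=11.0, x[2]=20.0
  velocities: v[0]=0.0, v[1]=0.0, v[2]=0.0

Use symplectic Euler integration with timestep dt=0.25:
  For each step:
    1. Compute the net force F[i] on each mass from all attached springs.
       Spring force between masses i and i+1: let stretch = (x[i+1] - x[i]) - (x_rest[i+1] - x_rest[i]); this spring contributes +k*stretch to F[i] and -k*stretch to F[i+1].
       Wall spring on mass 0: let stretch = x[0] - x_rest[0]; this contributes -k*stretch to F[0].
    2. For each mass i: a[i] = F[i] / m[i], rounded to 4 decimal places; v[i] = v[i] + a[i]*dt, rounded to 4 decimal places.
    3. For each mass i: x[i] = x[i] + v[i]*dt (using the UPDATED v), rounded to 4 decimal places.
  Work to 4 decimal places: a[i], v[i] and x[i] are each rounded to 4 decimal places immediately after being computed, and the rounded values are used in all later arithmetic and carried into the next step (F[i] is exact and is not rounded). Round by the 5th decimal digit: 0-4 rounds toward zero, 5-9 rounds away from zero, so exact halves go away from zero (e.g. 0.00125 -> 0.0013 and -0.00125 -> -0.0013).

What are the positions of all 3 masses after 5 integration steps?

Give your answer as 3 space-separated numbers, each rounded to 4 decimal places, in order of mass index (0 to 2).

Answer: 6.3329 14.1985 18.3676

Derivation:
Step 0: x=[6.0000 11.0000 20.0000] v=[0.0000 0.0000 0.0000]
Step 1: x=[5.8750 11.5000 19.8125] v=[-0.5000 2.0000 -0.7500]
Step 2: x=[5.7188 12.3360 19.4805] v=[-0.6250 3.3438 -1.3281]
Step 3: x=[5.6749 13.2379 19.0770] v=[-0.1758 3.6075 -1.6142]
Step 4: x=[5.8670 13.9243 18.6835] v=[0.7683 2.7456 -1.5740]
Step 5: x=[6.3329 14.1985 18.3676] v=[1.8635 1.0966 -1.2638]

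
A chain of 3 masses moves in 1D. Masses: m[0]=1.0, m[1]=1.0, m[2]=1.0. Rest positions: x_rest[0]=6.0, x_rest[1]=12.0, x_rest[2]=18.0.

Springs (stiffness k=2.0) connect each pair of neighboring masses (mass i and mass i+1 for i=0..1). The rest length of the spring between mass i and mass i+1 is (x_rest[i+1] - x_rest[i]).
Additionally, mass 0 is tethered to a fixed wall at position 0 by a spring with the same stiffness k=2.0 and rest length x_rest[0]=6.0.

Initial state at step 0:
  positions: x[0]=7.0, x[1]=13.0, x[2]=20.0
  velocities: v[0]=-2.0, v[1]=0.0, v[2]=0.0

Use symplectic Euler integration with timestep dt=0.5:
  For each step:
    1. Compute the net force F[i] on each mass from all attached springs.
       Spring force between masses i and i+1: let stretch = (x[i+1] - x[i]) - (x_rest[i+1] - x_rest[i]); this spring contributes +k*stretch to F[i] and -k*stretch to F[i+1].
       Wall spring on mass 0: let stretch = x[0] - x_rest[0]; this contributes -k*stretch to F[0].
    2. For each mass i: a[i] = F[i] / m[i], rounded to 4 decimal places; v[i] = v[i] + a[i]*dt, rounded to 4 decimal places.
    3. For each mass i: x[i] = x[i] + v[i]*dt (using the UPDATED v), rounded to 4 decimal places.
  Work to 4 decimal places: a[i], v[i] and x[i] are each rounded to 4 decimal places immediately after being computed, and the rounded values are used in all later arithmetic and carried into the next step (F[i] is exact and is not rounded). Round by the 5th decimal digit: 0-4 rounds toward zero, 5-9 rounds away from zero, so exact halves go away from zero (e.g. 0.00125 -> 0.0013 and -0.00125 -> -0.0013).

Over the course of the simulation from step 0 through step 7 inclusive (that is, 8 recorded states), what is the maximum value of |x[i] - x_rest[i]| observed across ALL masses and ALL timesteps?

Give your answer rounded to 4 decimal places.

Answer: 2.2656

Derivation:
Step 0: x=[7.0000 13.0000 20.0000] v=[-2.0000 0.0000 0.0000]
Step 1: x=[5.5000 13.5000 19.5000] v=[-3.0000 1.0000 -1.0000]
Step 2: x=[5.2500 13.0000 19.0000] v=[-0.5000 -1.0000 -1.0000]
Step 3: x=[6.2500 11.6250 18.5000] v=[2.0000 -2.7500 -1.0000]
Step 4: x=[6.8125 11.0000 17.5625] v=[1.1250 -1.2500 -1.8750]
Step 5: x=[6.0625 11.5625 16.3438] v=[-1.5000 1.1250 -2.4375]
Step 6: x=[5.0313 11.7657 15.7344] v=[-2.0625 0.4063 -1.2188]
Step 7: x=[4.8516 10.5860 16.1407] v=[-0.3594 -2.3594 0.8125]
Max displacement = 2.2656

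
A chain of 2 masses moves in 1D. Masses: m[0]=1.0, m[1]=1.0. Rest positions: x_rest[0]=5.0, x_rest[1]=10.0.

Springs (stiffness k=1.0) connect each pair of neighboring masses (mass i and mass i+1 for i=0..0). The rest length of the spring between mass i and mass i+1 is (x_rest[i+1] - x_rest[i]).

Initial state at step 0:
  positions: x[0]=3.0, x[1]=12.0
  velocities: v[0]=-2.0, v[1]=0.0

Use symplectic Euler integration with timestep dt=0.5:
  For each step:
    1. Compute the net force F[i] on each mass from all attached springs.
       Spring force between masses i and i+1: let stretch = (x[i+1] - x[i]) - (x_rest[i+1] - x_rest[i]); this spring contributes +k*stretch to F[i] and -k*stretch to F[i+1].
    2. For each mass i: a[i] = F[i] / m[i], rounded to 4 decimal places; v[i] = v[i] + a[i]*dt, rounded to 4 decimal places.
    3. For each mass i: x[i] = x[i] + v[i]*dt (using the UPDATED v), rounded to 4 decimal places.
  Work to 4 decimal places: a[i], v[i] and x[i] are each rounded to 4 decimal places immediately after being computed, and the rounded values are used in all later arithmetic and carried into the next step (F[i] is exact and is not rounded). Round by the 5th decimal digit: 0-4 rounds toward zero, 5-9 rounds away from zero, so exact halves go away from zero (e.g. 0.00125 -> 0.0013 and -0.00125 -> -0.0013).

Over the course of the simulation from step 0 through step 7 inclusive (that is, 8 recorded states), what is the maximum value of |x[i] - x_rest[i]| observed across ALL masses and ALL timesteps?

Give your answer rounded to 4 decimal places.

Answer: 4.2812

Derivation:
Step 0: x=[3.0000 12.0000] v=[-2.0000 0.0000]
Step 1: x=[3.0000 11.0000] v=[0.0000 -2.0000]
Step 2: x=[3.7500 9.2500] v=[1.5000 -3.5000]
Step 3: x=[4.6250 7.3750] v=[1.7500 -3.7500]
Step 4: x=[4.9375 6.0625] v=[0.6250 -2.6250]
Step 5: x=[4.2813 5.7188] v=[-1.3125 -0.6875]
Step 6: x=[2.7344 6.2657] v=[-3.0938 1.0938]
Step 7: x=[0.8203 7.1798] v=[-3.8282 1.8282]
Max displacement = 4.2812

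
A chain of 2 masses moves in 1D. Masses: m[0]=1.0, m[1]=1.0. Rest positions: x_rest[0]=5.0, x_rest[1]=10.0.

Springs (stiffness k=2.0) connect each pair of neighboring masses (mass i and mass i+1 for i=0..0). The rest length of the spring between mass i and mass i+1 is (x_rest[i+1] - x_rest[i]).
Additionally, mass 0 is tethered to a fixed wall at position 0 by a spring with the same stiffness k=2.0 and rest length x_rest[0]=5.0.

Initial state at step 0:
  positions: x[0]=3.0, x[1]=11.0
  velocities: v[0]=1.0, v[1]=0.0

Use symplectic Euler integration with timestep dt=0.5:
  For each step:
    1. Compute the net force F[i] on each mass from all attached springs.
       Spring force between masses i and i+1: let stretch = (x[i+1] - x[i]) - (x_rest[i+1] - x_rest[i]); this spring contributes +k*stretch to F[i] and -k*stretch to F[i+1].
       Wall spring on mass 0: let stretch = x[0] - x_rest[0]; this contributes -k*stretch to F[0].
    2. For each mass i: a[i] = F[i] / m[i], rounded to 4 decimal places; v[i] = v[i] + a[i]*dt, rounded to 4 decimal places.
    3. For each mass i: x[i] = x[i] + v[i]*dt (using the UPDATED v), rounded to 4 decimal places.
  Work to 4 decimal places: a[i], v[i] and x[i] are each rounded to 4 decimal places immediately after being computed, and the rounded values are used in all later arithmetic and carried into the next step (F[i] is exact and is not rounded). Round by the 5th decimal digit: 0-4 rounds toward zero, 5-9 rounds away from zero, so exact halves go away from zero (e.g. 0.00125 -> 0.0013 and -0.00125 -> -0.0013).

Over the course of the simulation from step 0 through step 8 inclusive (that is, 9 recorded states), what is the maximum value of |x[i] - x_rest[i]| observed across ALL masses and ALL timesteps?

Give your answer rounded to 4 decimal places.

Answer: 2.7500

Derivation:
Step 0: x=[3.0000 11.0000] v=[1.0000 0.0000]
Step 1: x=[6.0000 9.5000] v=[6.0000 -3.0000]
Step 2: x=[7.7500 8.7500] v=[3.5000 -1.5000]
Step 3: x=[6.1250 10.0000] v=[-3.2500 2.5000]
Step 4: x=[3.3750 11.8125] v=[-5.5000 3.6250]
Step 5: x=[3.1563 11.9063] v=[-0.4375 0.1875]
Step 6: x=[5.7344 10.1251] v=[5.1562 -3.5625]
Step 7: x=[7.6407 8.6485] v=[3.8125 -2.9532]
Step 8: x=[6.2305 9.1680] v=[-2.8204 1.0390]
Max displacement = 2.7500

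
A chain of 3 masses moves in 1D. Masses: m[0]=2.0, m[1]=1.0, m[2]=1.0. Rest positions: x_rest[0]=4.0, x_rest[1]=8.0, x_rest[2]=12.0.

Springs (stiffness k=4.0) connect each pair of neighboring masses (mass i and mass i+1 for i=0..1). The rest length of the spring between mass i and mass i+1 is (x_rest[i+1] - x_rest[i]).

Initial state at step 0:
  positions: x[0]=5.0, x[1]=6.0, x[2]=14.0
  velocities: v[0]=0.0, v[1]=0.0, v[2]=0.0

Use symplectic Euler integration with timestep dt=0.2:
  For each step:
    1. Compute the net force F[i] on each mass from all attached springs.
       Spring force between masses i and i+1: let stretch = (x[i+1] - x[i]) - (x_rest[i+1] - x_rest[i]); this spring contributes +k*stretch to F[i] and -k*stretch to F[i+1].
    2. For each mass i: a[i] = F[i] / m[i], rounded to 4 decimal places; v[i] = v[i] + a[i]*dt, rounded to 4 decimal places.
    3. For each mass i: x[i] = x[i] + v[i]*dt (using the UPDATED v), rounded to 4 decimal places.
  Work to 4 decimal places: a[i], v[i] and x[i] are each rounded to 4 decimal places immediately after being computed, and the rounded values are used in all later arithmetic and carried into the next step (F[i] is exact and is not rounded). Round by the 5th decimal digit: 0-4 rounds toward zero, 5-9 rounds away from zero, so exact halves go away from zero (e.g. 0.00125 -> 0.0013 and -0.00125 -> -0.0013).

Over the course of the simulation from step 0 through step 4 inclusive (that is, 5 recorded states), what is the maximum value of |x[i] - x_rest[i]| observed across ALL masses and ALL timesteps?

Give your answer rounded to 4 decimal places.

Step 0: x=[5.0000 6.0000 14.0000] v=[0.0000 0.0000 0.0000]
Step 1: x=[4.7600 7.1200 13.3600] v=[-1.2000 5.6000 -3.2000]
Step 2: x=[4.3888 8.8608 12.3616] v=[-1.8560 8.7040 -4.9920]
Step 3: x=[4.0554 10.4462 11.4431] v=[-1.6672 7.9270 -4.5926]
Step 4: x=[3.9132 11.1686 11.0051] v=[-0.7109 3.6119 -2.1901]
Max displacement = 3.1686

Answer: 3.1686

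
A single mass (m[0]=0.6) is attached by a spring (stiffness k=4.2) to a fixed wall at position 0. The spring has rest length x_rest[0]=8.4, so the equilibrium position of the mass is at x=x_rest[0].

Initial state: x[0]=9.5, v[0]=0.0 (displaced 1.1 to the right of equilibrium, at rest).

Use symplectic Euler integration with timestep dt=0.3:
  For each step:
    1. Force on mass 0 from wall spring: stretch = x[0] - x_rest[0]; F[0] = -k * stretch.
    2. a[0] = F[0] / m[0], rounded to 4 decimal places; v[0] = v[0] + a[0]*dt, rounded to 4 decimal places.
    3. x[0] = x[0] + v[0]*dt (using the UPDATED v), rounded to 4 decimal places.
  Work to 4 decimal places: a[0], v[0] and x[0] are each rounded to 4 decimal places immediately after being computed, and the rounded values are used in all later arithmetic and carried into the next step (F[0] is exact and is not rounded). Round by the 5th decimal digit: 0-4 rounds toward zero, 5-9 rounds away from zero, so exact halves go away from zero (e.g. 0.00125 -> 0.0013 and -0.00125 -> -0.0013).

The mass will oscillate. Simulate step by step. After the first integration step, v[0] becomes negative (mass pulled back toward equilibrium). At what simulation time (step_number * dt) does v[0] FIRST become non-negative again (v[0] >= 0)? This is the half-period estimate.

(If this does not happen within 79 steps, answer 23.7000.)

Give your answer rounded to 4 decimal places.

Step 0: x=[9.5000] v=[0.0000]
Step 1: x=[8.8070] v=[-2.3100]
Step 2: x=[7.8576] v=[-3.1647]
Step 3: x=[7.2499] v=[-2.0257]
Step 4: x=[7.3668] v=[0.3895]
First v>=0 after going negative at step 4, time=1.2000

Answer: 1.2000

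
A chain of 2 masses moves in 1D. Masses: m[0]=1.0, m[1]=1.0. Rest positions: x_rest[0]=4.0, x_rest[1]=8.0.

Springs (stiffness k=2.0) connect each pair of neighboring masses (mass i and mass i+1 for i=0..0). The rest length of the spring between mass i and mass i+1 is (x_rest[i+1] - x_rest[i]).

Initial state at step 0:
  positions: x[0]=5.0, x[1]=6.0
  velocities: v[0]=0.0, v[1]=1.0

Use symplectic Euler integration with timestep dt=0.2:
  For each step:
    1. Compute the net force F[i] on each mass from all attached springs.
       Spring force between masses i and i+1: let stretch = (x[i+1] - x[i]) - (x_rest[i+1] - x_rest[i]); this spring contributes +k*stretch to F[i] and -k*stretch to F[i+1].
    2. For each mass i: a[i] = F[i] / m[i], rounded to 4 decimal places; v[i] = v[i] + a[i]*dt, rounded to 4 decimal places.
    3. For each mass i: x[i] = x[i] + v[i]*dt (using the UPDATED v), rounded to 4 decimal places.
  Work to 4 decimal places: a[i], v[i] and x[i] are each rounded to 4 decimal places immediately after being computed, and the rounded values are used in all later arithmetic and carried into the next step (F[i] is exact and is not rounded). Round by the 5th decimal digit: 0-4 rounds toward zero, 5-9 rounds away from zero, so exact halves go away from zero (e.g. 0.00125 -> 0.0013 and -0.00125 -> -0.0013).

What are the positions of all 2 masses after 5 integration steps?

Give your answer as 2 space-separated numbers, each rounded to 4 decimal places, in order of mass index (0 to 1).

Answer: 2.8501 9.1499

Derivation:
Step 0: x=[5.0000 6.0000] v=[0.0000 1.0000]
Step 1: x=[4.7600 6.4400] v=[-1.2000 2.2000]
Step 2: x=[4.3344 7.0656] v=[-2.1280 3.1280]
Step 3: x=[3.8073 7.7927] v=[-2.6355 3.6355]
Step 4: x=[3.2790 8.5210] v=[-2.6413 3.6413]
Step 5: x=[2.8501 9.1499] v=[-2.1445 3.1445]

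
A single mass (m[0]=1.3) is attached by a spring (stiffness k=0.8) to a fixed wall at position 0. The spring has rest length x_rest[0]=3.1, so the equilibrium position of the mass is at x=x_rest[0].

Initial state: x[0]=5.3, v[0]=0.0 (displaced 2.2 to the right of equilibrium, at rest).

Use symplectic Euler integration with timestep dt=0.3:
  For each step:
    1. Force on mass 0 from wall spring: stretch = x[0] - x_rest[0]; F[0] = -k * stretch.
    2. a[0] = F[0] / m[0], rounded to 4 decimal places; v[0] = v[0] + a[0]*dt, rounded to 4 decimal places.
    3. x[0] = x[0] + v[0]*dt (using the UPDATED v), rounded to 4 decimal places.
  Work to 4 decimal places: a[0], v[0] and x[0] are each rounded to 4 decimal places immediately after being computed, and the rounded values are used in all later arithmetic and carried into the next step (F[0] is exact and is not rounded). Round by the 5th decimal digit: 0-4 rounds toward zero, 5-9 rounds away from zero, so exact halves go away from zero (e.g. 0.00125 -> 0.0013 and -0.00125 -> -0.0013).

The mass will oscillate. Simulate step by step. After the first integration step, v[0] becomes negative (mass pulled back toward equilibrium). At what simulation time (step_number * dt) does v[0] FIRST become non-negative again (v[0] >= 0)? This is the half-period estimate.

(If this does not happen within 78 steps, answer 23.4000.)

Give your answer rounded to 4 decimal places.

Answer: 4.2000

Derivation:
Step 0: x=[5.3000] v=[0.0000]
Step 1: x=[5.1782] v=[-0.4061]
Step 2: x=[4.9413] v=[-0.7898]
Step 3: x=[4.6024] v=[-1.1297]
Step 4: x=[4.1803] v=[-1.4071]
Step 5: x=[3.6984] v=[-1.6065]
Step 6: x=[3.1833] v=[-1.7170]
Step 7: x=[2.6636] v=[-1.7324]
Step 8: x=[2.1681] v=[-1.6518]
Step 9: x=[1.7242] v=[-1.4798]
Step 10: x=[1.3565] v=[-1.2258]
Step 11: x=[1.0853] v=[-0.9039]
Step 12: x=[0.9257] v=[-0.5320]
Step 13: x=[0.8865] v=[-0.1306]
Step 14: x=[0.9699] v=[0.2781]
First v>=0 after going negative at step 14, time=4.2000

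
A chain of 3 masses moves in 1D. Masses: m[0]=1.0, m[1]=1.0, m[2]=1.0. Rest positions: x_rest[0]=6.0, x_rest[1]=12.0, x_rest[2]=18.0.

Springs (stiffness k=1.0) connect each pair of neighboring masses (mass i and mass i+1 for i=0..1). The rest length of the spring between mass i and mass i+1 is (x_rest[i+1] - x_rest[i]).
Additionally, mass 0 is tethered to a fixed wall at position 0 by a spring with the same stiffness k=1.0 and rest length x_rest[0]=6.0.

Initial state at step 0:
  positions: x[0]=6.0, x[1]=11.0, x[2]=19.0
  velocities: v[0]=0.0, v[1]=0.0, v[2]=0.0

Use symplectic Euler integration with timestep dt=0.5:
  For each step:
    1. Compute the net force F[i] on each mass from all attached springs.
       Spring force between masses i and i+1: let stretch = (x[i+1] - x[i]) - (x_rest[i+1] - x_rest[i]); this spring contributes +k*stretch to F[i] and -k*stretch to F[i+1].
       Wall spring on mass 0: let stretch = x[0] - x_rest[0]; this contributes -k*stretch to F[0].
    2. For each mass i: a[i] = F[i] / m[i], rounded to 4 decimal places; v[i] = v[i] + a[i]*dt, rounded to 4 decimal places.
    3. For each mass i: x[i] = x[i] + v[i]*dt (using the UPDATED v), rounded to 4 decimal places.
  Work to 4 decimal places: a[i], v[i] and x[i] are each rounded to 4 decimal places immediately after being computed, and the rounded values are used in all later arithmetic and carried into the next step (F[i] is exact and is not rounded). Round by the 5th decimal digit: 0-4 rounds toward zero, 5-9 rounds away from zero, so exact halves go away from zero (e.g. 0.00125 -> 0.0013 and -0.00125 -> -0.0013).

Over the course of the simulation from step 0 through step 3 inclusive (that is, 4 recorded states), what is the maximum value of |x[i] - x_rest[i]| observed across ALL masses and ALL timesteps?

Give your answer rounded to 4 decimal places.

Step 0: x=[6.0000 11.0000 19.0000] v=[0.0000 0.0000 0.0000]
Step 1: x=[5.7500 11.7500 18.5000] v=[-0.5000 1.5000 -1.0000]
Step 2: x=[5.5625 12.6875 17.8125] v=[-0.3750 1.8750 -1.3750]
Step 3: x=[5.7657 13.1250 17.3438] v=[0.4063 0.8750 -0.9375]
Max displacement = 1.1250

Answer: 1.1250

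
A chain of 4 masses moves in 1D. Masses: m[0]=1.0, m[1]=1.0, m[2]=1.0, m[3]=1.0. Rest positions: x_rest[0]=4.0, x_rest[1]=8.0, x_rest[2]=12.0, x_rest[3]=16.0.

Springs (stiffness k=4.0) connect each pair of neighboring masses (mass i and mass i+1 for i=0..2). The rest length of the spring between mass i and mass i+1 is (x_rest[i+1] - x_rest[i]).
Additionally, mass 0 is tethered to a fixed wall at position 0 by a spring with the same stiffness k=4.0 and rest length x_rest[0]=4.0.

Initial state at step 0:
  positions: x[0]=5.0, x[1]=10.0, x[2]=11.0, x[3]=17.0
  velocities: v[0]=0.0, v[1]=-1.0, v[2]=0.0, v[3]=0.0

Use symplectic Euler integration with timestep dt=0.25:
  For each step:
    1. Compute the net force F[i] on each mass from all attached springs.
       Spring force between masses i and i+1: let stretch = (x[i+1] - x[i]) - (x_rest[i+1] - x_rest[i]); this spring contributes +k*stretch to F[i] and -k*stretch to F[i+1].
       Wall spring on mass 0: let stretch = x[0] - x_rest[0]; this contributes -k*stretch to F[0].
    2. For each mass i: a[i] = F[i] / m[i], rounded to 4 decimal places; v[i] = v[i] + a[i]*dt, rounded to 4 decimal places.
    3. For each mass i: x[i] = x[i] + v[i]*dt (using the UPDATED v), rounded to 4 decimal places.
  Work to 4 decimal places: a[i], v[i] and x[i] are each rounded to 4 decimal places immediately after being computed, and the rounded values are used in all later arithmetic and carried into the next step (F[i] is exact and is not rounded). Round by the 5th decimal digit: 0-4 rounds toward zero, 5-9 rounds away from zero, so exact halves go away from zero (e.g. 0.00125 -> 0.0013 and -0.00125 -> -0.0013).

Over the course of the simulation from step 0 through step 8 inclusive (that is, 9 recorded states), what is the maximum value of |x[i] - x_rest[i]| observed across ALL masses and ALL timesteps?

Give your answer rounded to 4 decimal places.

Step 0: x=[5.0000 10.0000 11.0000 17.0000] v=[0.0000 -1.0000 0.0000 0.0000]
Step 1: x=[5.0000 8.7500 12.2500 16.5000] v=[0.0000 -5.0000 5.0000 -2.0000]
Step 2: x=[4.6875 7.4375 13.6875 15.9375] v=[-1.2500 -5.2500 5.7500 -2.2500]
Step 3: x=[3.8906 7.0000 14.1250 15.8125] v=[-3.1875 -1.7500 1.7500 -0.5000]
Step 4: x=[2.8984 7.5664 13.2031 16.2656] v=[-3.9687 2.2656 -3.6875 1.8125]
Step 5: x=[2.3486 8.3750 11.6377 16.9531] v=[-2.1991 3.2343 -6.2617 2.7500]
Step 6: x=[2.7183 8.4927 10.5855 17.3118] v=[1.4787 0.4706 -4.2090 1.4346]
Step 7: x=[3.8520 7.6900 10.6916 16.9889] v=[4.5348 -3.2110 0.4245 -1.2917]
Step 8: x=[4.9822 6.6782 11.6217 16.0917] v=[4.5208 -4.0474 3.7202 -3.5890]
Max displacement = 2.1250

Answer: 2.1250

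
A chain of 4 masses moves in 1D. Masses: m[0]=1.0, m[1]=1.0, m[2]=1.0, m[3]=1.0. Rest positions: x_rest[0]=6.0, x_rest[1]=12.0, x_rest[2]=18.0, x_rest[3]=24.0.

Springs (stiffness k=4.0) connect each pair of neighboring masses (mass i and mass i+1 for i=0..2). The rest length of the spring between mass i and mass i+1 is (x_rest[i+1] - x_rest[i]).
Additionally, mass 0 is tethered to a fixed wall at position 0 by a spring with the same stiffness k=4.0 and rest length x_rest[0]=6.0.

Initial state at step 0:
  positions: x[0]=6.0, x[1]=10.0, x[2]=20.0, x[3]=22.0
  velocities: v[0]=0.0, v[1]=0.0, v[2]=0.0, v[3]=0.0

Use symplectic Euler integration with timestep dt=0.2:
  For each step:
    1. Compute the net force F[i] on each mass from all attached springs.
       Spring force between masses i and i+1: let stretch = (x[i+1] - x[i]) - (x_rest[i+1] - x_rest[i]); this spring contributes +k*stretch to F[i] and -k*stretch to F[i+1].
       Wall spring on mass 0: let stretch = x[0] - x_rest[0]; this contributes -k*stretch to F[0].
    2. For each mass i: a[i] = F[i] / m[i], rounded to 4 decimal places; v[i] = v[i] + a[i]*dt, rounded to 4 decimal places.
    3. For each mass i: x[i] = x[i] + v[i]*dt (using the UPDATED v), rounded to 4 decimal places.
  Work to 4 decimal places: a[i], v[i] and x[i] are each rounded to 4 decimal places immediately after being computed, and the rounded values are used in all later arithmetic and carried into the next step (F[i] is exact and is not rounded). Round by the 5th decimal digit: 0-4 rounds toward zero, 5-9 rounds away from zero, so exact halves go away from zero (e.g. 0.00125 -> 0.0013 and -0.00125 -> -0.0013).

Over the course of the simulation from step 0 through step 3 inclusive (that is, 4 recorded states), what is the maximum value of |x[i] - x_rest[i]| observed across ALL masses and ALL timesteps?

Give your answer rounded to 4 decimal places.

Answer: 2.7043

Derivation:
Step 0: x=[6.0000 10.0000 20.0000 22.0000] v=[0.0000 0.0000 0.0000 0.0000]
Step 1: x=[5.6800 10.9600 18.7200 22.6400] v=[-1.6000 4.8000 -6.4000 3.2000]
Step 2: x=[5.2960 12.3168 16.8256 23.6128] v=[-1.9200 6.7840 -9.4720 4.8640]
Step 3: x=[5.1880 13.2717 15.2957 24.4596] v=[-0.5402 4.7744 -7.6493 4.2342]
Max displacement = 2.7043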